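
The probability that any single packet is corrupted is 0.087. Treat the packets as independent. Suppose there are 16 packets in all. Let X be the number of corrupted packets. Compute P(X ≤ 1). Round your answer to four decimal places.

0.5885

X ~ Binomial(16, 0.087); P(X ≤ 1) = Σ C(16,k) p^k (1−p)^(16−k) over k:
  k=0: C(16,0)·0.087^0·0.913^16 = 0.233095
  k=1: C(16,1)·0.087^1·0.913^15 = 0.355386
Total = 0.588481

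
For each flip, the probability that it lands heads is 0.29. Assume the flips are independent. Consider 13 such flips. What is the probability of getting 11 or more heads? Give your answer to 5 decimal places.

0.00005

X ~ Binomial(13, 0.29); P(X ≥ 11) = Σ C(13,k) p^k (1−p)^(13−k) over k:
  k=11: C(13,11)·0.29^11·0.71^2 = 0.0000480
  k=12: C(13,12)·0.29^12·0.71^1 = 0.0000033
  k=13: C(13,13)·0.29^13·0.71^0 = 0.0000001
Total = 0.0000513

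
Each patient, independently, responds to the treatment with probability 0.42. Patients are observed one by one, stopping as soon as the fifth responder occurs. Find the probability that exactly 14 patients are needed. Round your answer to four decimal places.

Y = trial on which the fifth success occurs; negative binomial, r=5, p=0.42.
P(Y=14) = C(13,4) · p^5 · (1−p)^9
= 715 · 0.013069 · 0.0074277 = 0.069407

0.0694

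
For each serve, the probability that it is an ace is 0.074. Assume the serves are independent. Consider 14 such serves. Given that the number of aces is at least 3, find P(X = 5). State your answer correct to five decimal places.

0.02789

X ~ Binomial(14, 0.074). Want P(X=5 | X≥3) = P(X=5) / P(X≥3).
P(X=5) = C(14,5)·0.074^5·0.926^9 = 0.0022239
P(X≥3) = 1 − 0.3408426 − 0.3813314 − 0.1980782 = 0.0797478
Ratio = 0.0022239 / 0.0797478 = 0.0278871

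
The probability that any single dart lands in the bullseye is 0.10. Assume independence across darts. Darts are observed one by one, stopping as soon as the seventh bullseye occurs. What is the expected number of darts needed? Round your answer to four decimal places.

70.0000

Y = total darts until the seventh success; negative binomial with r=7, p=0.10.
E[Y] = r / p = 7 / 0.10 = 70.000000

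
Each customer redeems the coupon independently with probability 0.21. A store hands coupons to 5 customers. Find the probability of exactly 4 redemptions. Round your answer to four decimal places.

0.0077

X ~ Binomial(n=5, p=0.21).
P(X=4) = C(5,4) · p^4 · (1−p)^1
= 5 · 0.0019448 · 0.79 = 0.007682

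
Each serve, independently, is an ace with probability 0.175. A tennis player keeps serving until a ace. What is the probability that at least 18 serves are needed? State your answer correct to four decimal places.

Y = number of serves to the first success; geometric, p = 0.175.
P(Y > 17) = P(first 17 all fail) = (1−p)^17 = 0.037994

0.0380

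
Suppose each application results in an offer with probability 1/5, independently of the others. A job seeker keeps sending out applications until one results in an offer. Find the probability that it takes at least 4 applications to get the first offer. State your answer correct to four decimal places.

Y = number of applications to the first success; geometric, p = 0.20.
P(Y > 3) = P(first 3 all fail) = (1−p)^3 = 0.512000

0.5120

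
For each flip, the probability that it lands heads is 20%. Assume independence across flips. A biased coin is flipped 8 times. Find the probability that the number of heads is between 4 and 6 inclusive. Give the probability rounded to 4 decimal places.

0.0562

X ~ Binomial(8, 0.20); P(4 ≤ X ≤ 6) = Σ C(8,k) p^k (1−p)^(8−k) over k:
  k=4: C(8,4)·0.20^4·0.80^4 = 0.045875
  k=5: C(8,5)·0.20^5·0.80^3 = 0.009175
  k=6: C(8,6)·0.20^6·0.80^2 = 0.001147
Total = 0.056197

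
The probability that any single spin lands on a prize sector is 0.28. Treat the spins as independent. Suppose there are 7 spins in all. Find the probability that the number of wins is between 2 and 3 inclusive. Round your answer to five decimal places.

X ~ Binomial(7, 0.28); P(2 ≤ X ≤ 3) = Σ C(7,k) p^k (1−p)^(7−k) over k:
  k=2: C(7,2)·0.28^2·0.72^5 = 0.3185648
  k=3: C(7,3)·0.28^3·0.72^4 = 0.2064772
Total = 0.5250420

0.52504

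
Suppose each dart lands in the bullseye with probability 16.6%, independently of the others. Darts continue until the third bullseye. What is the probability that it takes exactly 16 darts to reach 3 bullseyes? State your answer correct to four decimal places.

0.0454

Y = trial on which the third success occurs; negative binomial, r=3, p=0.166.
P(Y=16) = C(15,2) · p^3 · (1−p)^13
= 105 · 0.0045743 · 0.094441 = 0.045360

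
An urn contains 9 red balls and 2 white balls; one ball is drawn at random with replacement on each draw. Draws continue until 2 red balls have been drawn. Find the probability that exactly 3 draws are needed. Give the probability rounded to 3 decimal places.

0.243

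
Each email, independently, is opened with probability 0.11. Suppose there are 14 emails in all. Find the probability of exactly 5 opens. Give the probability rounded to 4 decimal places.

0.0113

X ~ Binomial(n=14, p=0.11).
P(X=5) = C(14,5) · p^5 · (1−p)^9
= 2002 · 1.6105e-05 · 0.35036 = 0.011296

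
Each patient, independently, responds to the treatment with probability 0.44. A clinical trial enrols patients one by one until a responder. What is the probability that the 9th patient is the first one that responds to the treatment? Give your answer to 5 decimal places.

0.00426

Geometric (trials to first success), p = 0.44.
P(Y = 9) = (1−p)^8 · p = 0.0096717 · 0.44 = 0.0042556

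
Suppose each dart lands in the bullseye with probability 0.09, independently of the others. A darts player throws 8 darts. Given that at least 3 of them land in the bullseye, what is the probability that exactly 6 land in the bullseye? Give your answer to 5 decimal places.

0.00043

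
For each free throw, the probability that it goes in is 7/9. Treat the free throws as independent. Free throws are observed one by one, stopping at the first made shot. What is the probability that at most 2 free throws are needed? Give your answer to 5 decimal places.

Y = number of free throws to the first success; geometric, p = 0.777778.
P(Y ≤ 2) = 1 − (1−p)^2 = 1 − 0.0493827 = 0.9506173

0.95062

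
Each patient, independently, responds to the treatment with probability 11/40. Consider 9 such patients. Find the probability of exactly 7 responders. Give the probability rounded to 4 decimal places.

0.0023

X ~ Binomial(n=9, p=0.275).
P(X=7) = C(9,7) · p^7 · (1−p)^2
= 36 · 0.00011894 · 0.52563 = 0.002251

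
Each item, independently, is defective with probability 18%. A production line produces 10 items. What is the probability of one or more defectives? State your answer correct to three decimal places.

P(at least one) = 1 − P(none) = 1 − (1 − 0.18)^10
= 1 − 0.13745 = 0.86255

0.863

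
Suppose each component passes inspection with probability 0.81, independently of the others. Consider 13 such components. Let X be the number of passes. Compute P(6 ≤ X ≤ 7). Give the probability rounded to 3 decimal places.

X ~ Binomial(13, 0.81); P(6 ≤ X ≤ 7) = Σ C(13,k) p^k (1−p)^(13−k) over k:
  k=6: C(13,6)·0.81^6·0.19^7 = 0.00433
  k=7: C(13,7)·0.81^7·0.19^6 = 0.01847
Total = 0.02280

0.023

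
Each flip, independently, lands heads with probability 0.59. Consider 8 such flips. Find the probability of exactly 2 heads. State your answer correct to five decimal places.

0.04630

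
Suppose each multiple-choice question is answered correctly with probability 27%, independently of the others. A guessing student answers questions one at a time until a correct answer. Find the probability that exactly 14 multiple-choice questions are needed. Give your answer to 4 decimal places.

Geometric (trials to first success), p = 0.27.
P(Y = 14) = (1−p)^13 · p = 0.016718 · 0.27 = 0.004514

0.0045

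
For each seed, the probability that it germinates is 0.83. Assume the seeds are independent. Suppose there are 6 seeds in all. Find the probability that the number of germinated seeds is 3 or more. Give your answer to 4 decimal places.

0.9906

X ~ Binomial(6, 0.83); P(X ≥ 3) = Σ C(6,k) p^k (1−p)^(6−k) over k:
  k=3: C(6,3)·0.83^3·0.17^3 = 0.056184
  k=4: C(6,4)·0.83^4·0.17^2 = 0.205732
  k=5: C(6,5)·0.83^5·0.17^1 = 0.401782
  k=6: C(6,6)·0.83^6·0.17^0 = 0.326940
Total = 0.990638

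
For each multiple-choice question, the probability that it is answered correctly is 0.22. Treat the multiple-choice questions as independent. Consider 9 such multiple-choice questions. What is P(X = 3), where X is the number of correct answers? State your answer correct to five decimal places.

0.20143

X ~ Binomial(n=9, p=0.22).
P(X=3) = C(9,3) · p^3 · (1−p)^6
= 84 · 0.010648 · 0.2252 = 0.2014257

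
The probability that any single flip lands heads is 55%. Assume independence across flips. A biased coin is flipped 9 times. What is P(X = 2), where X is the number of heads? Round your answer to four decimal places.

0.0407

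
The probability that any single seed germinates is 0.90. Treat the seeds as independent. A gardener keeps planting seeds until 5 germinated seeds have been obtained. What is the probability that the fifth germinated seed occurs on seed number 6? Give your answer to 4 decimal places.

0.2952

Y = trial on which the fifth success occurs; negative binomial, r=5, p=0.90.
P(Y=6) = C(5,4) · p^5 · (1−p)^1
= 5 · 0.59049 · 0.1 = 0.295245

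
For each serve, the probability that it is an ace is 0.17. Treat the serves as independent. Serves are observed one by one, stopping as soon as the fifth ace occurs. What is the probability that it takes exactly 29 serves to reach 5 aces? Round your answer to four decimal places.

Y = trial on which the fifth success occurs; negative binomial, r=5, p=0.17.
P(Y=29) = C(28,4) · p^5 · (1−p)^24
= 20475 · 0.00014199 · 0.011425 = 0.033216

0.0332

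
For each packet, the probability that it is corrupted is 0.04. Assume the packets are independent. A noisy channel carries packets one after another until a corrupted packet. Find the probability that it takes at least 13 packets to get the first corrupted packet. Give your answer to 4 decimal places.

0.6127

Y = number of packets to the first success; geometric, p = 0.04.
P(Y > 12) = P(first 12 all fail) = (1−p)^12 = 0.612710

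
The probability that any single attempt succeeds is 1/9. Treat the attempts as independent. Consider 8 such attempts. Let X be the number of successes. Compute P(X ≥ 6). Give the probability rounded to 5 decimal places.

X ~ Binomial(8, 0.111111); P(X ≥ 6) = Σ C(8,k) p^k (1−p)^(8−k) over k:
  k=6: C(8,6)·0.111111^6·0.888889^2 = 0.0000416
  k=7: C(8,7)·0.111111^7·0.888889^1 = 0.0000015
  k=8: C(8,8)·0.111111^8·0.888889^0 = 0.0000000
Total = 0.0000431

0.00004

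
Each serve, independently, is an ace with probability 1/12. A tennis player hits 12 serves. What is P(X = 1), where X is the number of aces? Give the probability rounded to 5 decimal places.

X ~ Binomial(n=12, p=0.083333).
P(X=1) = C(12,1) · p^1 · (1−p)^11
= 12 · 0.083333 · 0.384 = 0.3839952

0.38400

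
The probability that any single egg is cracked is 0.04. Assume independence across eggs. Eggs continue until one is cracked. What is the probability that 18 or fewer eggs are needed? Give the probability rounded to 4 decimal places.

Y = number of eggs to the first success; geometric, p = 0.04.
P(Y ≤ 18) = 1 − (1−p)^18 = 1 − 0.479603 = 0.520397

0.5204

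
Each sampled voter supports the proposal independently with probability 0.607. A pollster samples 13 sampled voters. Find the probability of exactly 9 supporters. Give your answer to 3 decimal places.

X ~ Binomial(n=13, p=0.607).
P(X=9) = C(13,9) · p^9 · (1−p)^4
= 715 · 0.011187 · 0.023854 = 0.19080

0.191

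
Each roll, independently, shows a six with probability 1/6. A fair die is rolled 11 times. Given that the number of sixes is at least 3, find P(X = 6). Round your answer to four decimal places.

0.0146

X ~ Binomial(11, 0.166667). Want P(X=6 | X≥3) = P(X=6) / P(X≥3).
P(X=6) = C(11,6)·0.166667^6·0.833333^5 = 0.003979
P(X≥3) = 1 − 0.134588 − 0.296094 − 0.296094 = 0.273225
Ratio = 0.003979 / 0.273225 = 0.014565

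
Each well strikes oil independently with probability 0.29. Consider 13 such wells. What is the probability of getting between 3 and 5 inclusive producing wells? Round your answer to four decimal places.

0.6294

X ~ Binomial(13, 0.29); P(3 ≤ X ≤ 5) = Σ C(13,k) p^k (1−p)^(13−k) over k:
  k=3: C(13,3)·0.29^3·0.71^10 = 0.227062
  k=4: C(13,4)·0.29^4·0.71^9 = 0.231859
  k=5: C(13,5)·0.29^5·0.71^8 = 0.170465
Total = 0.629385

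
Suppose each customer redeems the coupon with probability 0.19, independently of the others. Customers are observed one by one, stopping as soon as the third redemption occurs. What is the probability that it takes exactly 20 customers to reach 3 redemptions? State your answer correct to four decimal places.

0.0326

Y = trial on which the third success occurs; negative binomial, r=3, p=0.19.
P(Y=20) = C(19,2) · p^3 · (1−p)^17
= 171 · 0.006859 · 0.027813 = 0.032621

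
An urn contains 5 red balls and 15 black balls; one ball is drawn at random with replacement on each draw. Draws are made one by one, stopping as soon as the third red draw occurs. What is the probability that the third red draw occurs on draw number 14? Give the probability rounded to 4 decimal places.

0.0515

Y = trial on which the third success occurs; negative binomial, r=3, p=0.25.
P(Y=14) = C(13,2) · p^3 · (1−p)^11
= 78 · 0.015625 · 0.042235 = 0.051474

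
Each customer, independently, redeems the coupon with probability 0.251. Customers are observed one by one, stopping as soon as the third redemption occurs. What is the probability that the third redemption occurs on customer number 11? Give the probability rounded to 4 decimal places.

Y = trial on which the third success occurs; negative binomial, r=3, p=0.251.
P(Y=11) = C(10,2) · p^3 · (1−p)^8
= 45 · 0.015813 · 0.09905 = 0.070484

0.0705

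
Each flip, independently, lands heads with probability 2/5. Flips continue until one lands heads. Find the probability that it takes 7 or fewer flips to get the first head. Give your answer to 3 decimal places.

Y = number of flips to the first success; geometric, p = 0.40.
P(Y ≤ 7) = 1 − (1−p)^7 = 1 − 0.02799 = 0.97201

0.972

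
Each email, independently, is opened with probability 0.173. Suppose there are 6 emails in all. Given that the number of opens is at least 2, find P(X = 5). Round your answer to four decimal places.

X ~ Binomial(6, 0.173). Want P(X=5 | X≥2) = P(X=5) / P(X≥2).
P(X=5) = C(6,5)·0.173^5·0.827^1 = 0.000769
P(X≥2) = 1 − 0.319914 − 0.401536 = 0.278550
Ratio = 0.000769 / 0.278550 = 0.002760

0.0028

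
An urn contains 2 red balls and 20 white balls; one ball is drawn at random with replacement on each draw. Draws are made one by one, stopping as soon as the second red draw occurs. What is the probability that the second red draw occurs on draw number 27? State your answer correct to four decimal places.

Y = trial on which the second success occurs; negative binomial, r=2, p=0.090909.
P(Y=27) = C(26,1) · p^2 · (1−p)^25
= 26 · 0.0082645 · 0.092296 = 0.019832

0.0198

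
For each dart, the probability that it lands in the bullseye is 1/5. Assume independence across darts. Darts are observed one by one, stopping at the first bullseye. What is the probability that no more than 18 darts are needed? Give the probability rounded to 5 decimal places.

Y = number of darts to the first success; geometric, p = 0.20.
P(Y ≤ 18) = 1 − (1−p)^18 = 1 − 0.0180144 = 0.9819856

0.98199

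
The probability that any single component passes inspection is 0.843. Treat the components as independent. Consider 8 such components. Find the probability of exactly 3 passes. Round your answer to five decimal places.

0.00320

X ~ Binomial(n=8, p=0.843).
P(X=3) = C(8,3) · p^3 · (1−p)^5
= 56 · 0.59908 · 9.5389e-05 = 0.0032001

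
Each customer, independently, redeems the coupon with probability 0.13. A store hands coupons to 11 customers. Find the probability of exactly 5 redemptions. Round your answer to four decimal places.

X ~ Binomial(n=11, p=0.13).
P(X=5) = C(11,5) · p^5 · (1−p)^6
= 462 · 3.7129e-05 · 0.43363 = 0.007438

0.0074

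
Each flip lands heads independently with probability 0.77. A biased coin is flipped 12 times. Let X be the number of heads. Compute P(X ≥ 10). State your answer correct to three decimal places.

0.455

X ~ Binomial(12, 0.77); P(X ≥ 10) = Σ C(12,k) p^k (1−p)^(12−k) over k:
  k=10: C(12,10)·0.77^10·0.23^2 = 0.25580
  k=11: C(12,11)·0.77^11·0.23^1 = 0.15571
  k=12: C(12,12)·0.77^12·0.23^0 = 0.04344
Total = 0.45495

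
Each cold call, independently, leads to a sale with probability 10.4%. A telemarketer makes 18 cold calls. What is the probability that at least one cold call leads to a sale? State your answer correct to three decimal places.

P(at least one) = 1 − P(none) = 1 − (1 − 0.104)^18
= 1 − 0.13853 = 0.86147

0.861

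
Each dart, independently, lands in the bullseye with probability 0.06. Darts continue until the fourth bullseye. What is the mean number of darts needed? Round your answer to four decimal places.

Y = total darts until the fourth success; negative binomial with r=4, p=0.06.
E[Y] = r / p = 4 / 0.06 = 66.666667

66.6667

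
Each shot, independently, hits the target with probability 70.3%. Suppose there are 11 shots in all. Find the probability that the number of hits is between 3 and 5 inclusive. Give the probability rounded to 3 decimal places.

0.074

X ~ Binomial(11, 0.703); P(3 ≤ X ≤ 5) = Σ C(11,k) p^k (1−p)^(11−k) over k:
  k=3: C(11,3)·0.703^3·0.297^8 = 0.00347
  k=4: C(11,4)·0.703^4·0.297^7 = 0.01643
  k=5: C(11,5)·0.703^5·0.297^6 = 0.05444
Total = 0.07435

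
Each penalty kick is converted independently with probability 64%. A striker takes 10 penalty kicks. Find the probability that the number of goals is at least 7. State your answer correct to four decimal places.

0.4868

X ~ Binomial(10, 0.64); P(X ≥ 7) = Σ C(10,k) p^k (1−p)^(10−k) over k:
  k=7: C(10,7)·0.64^7·0.36^3 = 0.246234
  k=8: C(10,8)·0.64^8·0.36^2 = 0.164156
  k=9: C(10,9)·0.64^9·0.36^1 = 0.064852
  k=10: C(10,10)·0.64^10·0.36^0 = 0.011529
Total = 0.486772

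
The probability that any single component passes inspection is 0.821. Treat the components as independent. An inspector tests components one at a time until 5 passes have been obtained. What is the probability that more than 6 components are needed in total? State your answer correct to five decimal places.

Needing more than 6 components ⇔ fewer than 5 successes in the first 6. With X ~ Binomial(6, 0.821), P(Y > 6) = P(X ≤ 4).
  k=0: C(6,0)·0.821^0·0.179^6 = 0.0000329
  k=1: C(6,1)·0.821^1·0.179^5 = 0.0009052
  k=2: C(6,2)·0.821^2·0.179^4 = 0.0103798
  k=3: C(6,3)·0.821^3·0.179^3 = 0.0634773
  k=4: C(6,4)·0.821^4·0.179^2 = 0.2183584
P(X ≤ 4) = 0.2931537

0.29315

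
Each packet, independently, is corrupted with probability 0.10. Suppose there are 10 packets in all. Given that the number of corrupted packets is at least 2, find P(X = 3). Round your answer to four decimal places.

X ~ Binomial(10, 0.10). Want P(X=3 | X≥2) = P(X=3) / P(X≥2).
P(X=3) = C(10,3)·0.10^3·0.90^7 = 0.057396
P(X≥2) = 1 − 0.348678 − 0.387420 = 0.263901
Ratio = 0.057396 / 0.263901 = 0.217489

0.2175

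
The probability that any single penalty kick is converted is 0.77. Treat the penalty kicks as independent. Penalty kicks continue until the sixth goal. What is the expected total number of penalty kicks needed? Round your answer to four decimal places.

7.7922

Y = total penalty kicks until the sixth success; negative binomial with r=6, p=0.77.
E[Y] = r / p = 6 / 0.77 = 7.792208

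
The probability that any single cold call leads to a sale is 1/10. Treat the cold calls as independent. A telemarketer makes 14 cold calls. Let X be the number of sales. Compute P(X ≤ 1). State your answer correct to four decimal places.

0.5846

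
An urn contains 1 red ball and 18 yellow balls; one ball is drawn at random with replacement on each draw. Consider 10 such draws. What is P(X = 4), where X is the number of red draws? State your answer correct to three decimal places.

X ~ Binomial(n=10, p=0.052632).
P(X=4) = C(10,4) · p^4 · (1−p)^6
= 210 · 7.6734e-06 · 0.72296 = 0.00116

0.001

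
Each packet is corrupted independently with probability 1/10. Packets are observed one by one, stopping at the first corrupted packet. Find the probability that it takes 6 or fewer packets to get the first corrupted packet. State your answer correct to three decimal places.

Y = number of packets to the first success; geometric, p = 0.10.
P(Y ≤ 6) = 1 − (1−p)^6 = 1 − 0.53144 = 0.46856

0.469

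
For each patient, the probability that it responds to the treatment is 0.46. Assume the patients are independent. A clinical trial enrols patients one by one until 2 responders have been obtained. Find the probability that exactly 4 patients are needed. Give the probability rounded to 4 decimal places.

0.1851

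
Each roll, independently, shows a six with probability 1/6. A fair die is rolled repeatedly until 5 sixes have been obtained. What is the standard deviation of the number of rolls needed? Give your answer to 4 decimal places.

Y = total rolls until the fifth success; negative binomial with r=5, p=0.166667.
SD(Y) = √[r(1−p)/p²] = √(150.000000) = 12.247449

12.2474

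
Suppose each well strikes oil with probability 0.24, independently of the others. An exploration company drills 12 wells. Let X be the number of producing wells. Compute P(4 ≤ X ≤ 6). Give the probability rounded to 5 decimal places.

0.30918

X ~ Binomial(12, 0.24); P(4 ≤ X ≤ 6) = Σ C(12,k) p^k (1−p)^(12−k) over k:
  k=4: C(12,4)·0.24^4·0.76^8 = 0.1827927
  k=5: C(12,5)·0.24^5·0.76^7 = 0.0923584
  k=6: C(12,6)·0.24^6·0.76^6 = 0.0340268
Total = 0.3091779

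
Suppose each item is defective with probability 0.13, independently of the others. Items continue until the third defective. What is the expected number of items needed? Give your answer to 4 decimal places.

Y = total items until the third success; negative binomial with r=3, p=0.13.
E[Y] = r / p = 3 / 0.13 = 23.076923

23.0769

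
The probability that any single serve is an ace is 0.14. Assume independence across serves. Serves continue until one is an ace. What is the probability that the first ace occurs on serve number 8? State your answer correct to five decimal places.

0.04871

Geometric (trials to first success), p = 0.14.
P(Y = 8) = (1−p)^7 · p = 0.34793 · 0.14 = 0.0487099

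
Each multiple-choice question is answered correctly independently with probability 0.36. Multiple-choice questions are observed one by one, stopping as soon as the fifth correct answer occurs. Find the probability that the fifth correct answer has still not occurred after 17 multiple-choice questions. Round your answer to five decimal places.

Needing more than 17 multiple-choice questions ⇔ fewer than 5 successes in the first 17. With X ~ Binomial(17, 0.36), P(Y > 17) = P(X ≤ 4).
  k=0: C(17,0)·0.36^0·0.64^17 = 0.0005071
  k=1: C(17,1)·0.36^1·0.64^16 = 0.0048488
  k=2: C(17,2)·0.36^2·0.64^15 = 0.0218194
  k=3: C(17,3)·0.36^3·0.64^14 = 0.0613672
  k=4: C(17,4)·0.36^4·0.64^13 = 0.1208166
P(X ≤ 4) = 0.2093590

0.20936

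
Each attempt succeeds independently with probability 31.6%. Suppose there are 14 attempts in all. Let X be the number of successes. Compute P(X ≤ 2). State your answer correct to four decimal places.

X ~ Binomial(14, 0.316); P(X ≤ 2) = Σ C(14,k) p^k (1−p)^(14−k) over k:
  k=0: C(14,0)·0.316^0·0.684^14 = 0.004907
  k=1: C(14,1)·0.316^1·0.684^13 = 0.031735
  k=2: C(14,2)·0.316^2·0.684^12 = 0.095299
Total = 0.131941

0.1319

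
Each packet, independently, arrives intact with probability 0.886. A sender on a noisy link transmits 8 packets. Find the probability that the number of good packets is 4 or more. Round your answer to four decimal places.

X ~ Binomial(8, 0.886); P(X ≥ 4) = Σ C(8,k) p^k (1−p)^(8−k) over k:
  k=4: C(8,4)·0.886^4·0.114^4 = 0.007285
  k=5: C(8,5)·0.886^5·0.114^3 = 0.045297
  k=6: C(8,6)·0.886^6·0.114^2 = 0.176023
  k=7: C(8,7)·0.886^7·0.114^1 = 0.390869
  k=8: C(8,8)·0.886^8·0.114^0 = 0.379726
Total = 0.999200

0.9992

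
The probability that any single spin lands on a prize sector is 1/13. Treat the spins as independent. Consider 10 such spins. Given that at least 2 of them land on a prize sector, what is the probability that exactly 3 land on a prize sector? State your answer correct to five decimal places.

0.17663

X ~ Binomial(10, 0.076923). Want P(X=3 | X≥2) = P(X=3) / P(X≥2).
P(X=3) = C(10,3)·0.076923^3·0.923077^7 = 0.0311901
P(X≥2) = 1 − 0.4491371 − 0.3742809 = 0.1765820
Ratio = 0.0311901 / 0.1765820 = 0.1766323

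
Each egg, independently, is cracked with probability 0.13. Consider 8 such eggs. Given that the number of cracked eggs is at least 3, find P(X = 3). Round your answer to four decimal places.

0.8259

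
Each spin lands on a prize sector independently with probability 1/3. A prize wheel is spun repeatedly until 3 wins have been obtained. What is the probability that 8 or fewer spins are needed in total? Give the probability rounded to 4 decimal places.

0.5318

Finishing within 8 spins ⇔ at least 3 successes in the first 8. With X ~ Binomial(8, 0.333333), P(Y ≤ 8) = 1 − P(X ≤ 2).
  k=0: C(8,0)·0.333333^0·0.666667^8 = 0.039018
  k=1: C(8,1)·0.333333^1·0.666667^7 = 0.156074
  k=2: C(8,2)·0.333333^2·0.666667^6 = 0.273129
1 − 0.468221 = 0.531779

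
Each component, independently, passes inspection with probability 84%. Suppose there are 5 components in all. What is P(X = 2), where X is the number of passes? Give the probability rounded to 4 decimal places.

X ~ Binomial(n=5, p=0.84).
P(X=2) = C(5,2) · p^2 · (1−p)^3
= 10 · 0.7056 · 0.004096 = 0.028901

0.0289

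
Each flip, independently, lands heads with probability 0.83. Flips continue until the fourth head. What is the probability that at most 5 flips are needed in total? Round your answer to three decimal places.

Finishing within 5 flips ⇔ at least 4 successes in the first 5. With X ~ Binomial(5, 0.83), P(Y ≤ 5) = 1 − P(X ≤ 3).
  k=0: C(5,0)·0.83^0·0.17^5 = 0.00014
  k=1: C(5,1)·0.83^1·0.17^4 = 0.00347
  k=2: C(5,2)·0.83^2·0.17^3 = 0.03385
  k=3: C(5,3)·0.83^3·0.17^2 = 0.16525
1 − 0.20270 = 0.79730

0.797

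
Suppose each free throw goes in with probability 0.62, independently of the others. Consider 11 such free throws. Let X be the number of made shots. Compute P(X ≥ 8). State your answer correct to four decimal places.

X ~ Binomial(11, 0.62); P(X ≥ 8) = Σ C(11,k) p^k (1−p)^(11−k) over k:
  k=8: C(11,8)·0.62^8·0.38^3 = 0.197683
  k=9: C(11,9)·0.62^9·0.38^2 = 0.107512
  k=10: C(11,10)·0.62^10·0.38^1 = 0.035083
  k=11: C(11,11)·0.62^11·0.38^0 = 0.005204
Total = 0.345480

0.3455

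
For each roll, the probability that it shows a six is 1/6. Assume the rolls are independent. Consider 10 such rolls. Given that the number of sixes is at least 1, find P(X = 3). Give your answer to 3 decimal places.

0.185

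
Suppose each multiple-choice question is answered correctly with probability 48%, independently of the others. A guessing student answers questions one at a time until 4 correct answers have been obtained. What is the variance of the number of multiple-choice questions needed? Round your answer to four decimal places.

9.0278

Y = total multiple-choice questions until the fourth success; negative binomial with r=4, p=0.48.
Var(Y) = r(1−p)/p² = 4·0.52 / 0.48² = 9.027778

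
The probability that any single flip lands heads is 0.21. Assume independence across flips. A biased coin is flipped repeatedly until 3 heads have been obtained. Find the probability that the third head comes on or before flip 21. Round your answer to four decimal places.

0.8483

Finishing within 21 flips ⇔ at least 3 successes in the first 21. With X ~ Binomial(21, 0.21), P(Y ≤ 21) = 1 − P(X ≤ 2).
  k=0: C(21,0)·0.21^0·0.79^21 = 0.007082
  k=1: C(21,1)·0.21^1·0.79^20 = 0.039535
  k=2: C(21,2)·0.21^2·0.79^19 = 0.105093
1 − 0.151710 = 0.848290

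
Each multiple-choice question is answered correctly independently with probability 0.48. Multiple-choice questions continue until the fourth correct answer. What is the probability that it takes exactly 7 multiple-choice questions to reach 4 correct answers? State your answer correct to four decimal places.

0.1493

Y = trial on which the fourth success occurs; negative binomial, r=4, p=0.48.
P(Y=7) = C(6,3) · p^4 · (1−p)^3
= 20 · 0.053084 · 0.14061 = 0.149281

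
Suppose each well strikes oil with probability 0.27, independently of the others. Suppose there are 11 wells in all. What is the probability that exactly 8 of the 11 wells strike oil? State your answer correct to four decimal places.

0.0018

X ~ Binomial(n=11, p=0.27).
P(X=8) = C(11,8) · p^8 · (1−p)^3
= 165 · 2.8243e-05 · 0.38902 = 0.001813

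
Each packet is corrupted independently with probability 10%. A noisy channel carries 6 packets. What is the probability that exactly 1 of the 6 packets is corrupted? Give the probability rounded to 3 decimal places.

0.354

X ~ Binomial(n=6, p=0.10).
P(X=1) = C(6,1) · p^1 · (1−p)^5
= 6 · 0.1 · 0.59049 = 0.35429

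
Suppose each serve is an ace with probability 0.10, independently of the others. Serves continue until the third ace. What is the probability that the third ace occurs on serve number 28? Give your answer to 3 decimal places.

0.025

Y = trial on which the third success occurs; negative binomial, r=3, p=0.10.
P(Y=28) = C(27,2) · p^3 · (1−p)^25
= 351 · 0.001 · 0.07179 = 0.02520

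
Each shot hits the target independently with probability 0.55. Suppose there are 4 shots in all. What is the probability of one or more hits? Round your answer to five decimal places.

P(at least one) = 1 − P(none) = 1 − (1 − 0.55)^4
= 1 − 0.0410063 = 0.9589937

0.95899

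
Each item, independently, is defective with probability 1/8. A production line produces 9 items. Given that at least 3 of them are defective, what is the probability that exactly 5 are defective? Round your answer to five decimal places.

X ~ Binomial(9, 0.125). Want P(X=5 | X≥3) = P(X=5) / P(X≥3).
P(X=5) = C(9,5)·0.125^5·0.875^4 = 0.0022540
P(X≥3) = 1 − 0.3006578 − 0.3865600 − 0.2208914 = 0.0918907
Ratio = 0.0022540 / 0.0918907 = 0.0245291

0.02453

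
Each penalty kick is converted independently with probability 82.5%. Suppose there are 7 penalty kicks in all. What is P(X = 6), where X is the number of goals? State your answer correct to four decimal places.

X ~ Binomial(n=7, p=0.825).
P(X=6) = C(7,6) · p^6 · (1−p)^1
= 7 · 0.3153 · 0.175 = 0.386242

0.3862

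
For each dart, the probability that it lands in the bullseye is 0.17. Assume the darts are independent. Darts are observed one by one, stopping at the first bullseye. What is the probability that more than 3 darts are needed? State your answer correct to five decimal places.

Y = number of darts to the first success; geometric, p = 0.17.
P(Y > 3) = P(first 3 all fail) = (1−p)^3 = 0.5717870

0.57179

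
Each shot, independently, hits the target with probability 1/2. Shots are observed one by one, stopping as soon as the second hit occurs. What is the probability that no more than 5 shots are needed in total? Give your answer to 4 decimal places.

0.8125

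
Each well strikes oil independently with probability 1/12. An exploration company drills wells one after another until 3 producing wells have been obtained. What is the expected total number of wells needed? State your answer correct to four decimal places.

Y = total wells until the third success; negative binomial with r=3, p=0.083333.
E[Y] = r / p = 3 / 0.083333 = 36.000000

36.0000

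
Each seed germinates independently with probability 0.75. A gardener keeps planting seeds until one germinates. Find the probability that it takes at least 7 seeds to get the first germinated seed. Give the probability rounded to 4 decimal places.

Y = number of seeds to the first success; geometric, p = 0.75.
P(Y > 6) = P(first 6 all fail) = (1−p)^6 = 0.000244

0.0002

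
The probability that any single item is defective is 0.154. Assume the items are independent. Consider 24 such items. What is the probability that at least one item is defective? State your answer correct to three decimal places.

0.982

P(at least one) = 1 − P(none) = 1 − (1 − 0.154)^24
= 1 − 0.01807 = 0.98193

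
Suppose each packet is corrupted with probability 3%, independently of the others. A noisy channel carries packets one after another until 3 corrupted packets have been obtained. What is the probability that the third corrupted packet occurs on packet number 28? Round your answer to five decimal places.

0.00443

Y = trial on which the third success occurs; negative binomial, r=3, p=0.03.
P(Y=28) = C(27,2) · p^3 · (1−p)^25
= 351 · 2.7e-05 · 0.46697 = 0.0044255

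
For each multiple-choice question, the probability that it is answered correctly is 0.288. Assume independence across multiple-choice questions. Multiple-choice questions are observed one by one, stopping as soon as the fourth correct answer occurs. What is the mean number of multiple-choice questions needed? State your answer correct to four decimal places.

13.8889

Y = total multiple-choice questions until the fourth success; negative binomial with r=4, p=0.288.
E[Y] = r / p = 4 / 0.288 = 13.888889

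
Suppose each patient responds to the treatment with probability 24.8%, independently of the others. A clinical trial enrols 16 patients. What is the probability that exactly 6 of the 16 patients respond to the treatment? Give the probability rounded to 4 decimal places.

X ~ Binomial(n=16, p=0.248).
P(X=6) = C(16,6) · p^6 · (1−p)^10
= 8008 · 0.00023265 · 0.057833 = 0.107749

0.1077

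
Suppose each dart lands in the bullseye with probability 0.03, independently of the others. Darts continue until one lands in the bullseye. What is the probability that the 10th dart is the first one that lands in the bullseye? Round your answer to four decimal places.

0.0228

Geometric (trials to first success), p = 0.03.
P(Y = 10) = (1−p)^9 · p = 0.76023 · 0.03 = 0.022807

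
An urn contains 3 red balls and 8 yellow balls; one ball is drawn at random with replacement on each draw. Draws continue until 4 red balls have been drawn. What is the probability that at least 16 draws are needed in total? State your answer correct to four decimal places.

0.3823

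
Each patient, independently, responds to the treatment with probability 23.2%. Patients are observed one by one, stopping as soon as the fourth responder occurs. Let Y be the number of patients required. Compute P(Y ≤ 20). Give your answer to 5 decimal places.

Finishing within 20 patients ⇔ at least 4 successes in the first 20. With X ~ Binomial(20, 0.232), P(Y ≤ 20) = 1 − P(X ≤ 3).
  k=0: C(20,0)·0.232^0·0.768^20 = 0.0050959
  k=1: C(20,1)·0.232^1·0.768^19 = 0.0307880
  k=2: C(20,2)·0.232^2·0.768^18 = 0.0883551
  k=3: C(20,3)·0.232^3·0.768^17 = 0.1601436
1 − 0.2843826 = 0.7156174

0.71562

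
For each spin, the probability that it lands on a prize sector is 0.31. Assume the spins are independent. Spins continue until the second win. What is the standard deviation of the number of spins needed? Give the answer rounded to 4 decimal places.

Y = total spins until the second success; negative binomial with r=2, p=0.31.
SD(Y) = √[r(1−p)/p²] = √(14.360042) = 3.789465

3.7895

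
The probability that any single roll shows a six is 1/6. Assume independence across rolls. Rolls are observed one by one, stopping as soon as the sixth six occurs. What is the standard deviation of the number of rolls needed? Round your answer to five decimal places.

13.41641

Y = total rolls until the sixth success; negative binomial with r=6, p=0.166667.
SD(Y) = √[r(1−p)/p²] = √(180.0000000) = 13.4164079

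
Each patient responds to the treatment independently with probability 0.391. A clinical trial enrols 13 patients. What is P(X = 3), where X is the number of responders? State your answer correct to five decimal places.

0.11997

X ~ Binomial(n=13, p=0.391).
P(X=3) = C(13,3) · p^3 · (1−p)^10
= 286 · 0.059776 · 0.0070173 = 0.1199691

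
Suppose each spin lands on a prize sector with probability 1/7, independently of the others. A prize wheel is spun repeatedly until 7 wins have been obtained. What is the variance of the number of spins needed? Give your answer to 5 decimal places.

Y = total spins until the seventh success; negative binomial with r=7, p=0.142857.
Var(Y) = r(1−p)/p² = 7·0.857143 / 0.142857² = 294.0000000

294.00000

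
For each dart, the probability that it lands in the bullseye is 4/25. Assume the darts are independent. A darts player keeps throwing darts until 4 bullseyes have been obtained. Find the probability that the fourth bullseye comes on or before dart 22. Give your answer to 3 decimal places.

0.477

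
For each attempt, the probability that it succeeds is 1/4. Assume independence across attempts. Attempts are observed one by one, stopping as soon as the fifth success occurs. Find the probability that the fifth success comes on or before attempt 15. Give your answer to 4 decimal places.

0.3135

Finishing within 15 attempts ⇔ at least 5 successes in the first 15. With X ~ Binomial(15, 0.25), P(Y ≤ 15) = 1 − P(X ≤ 4).
  k=0: C(15,0)·0.25^0·0.75^15 = 0.013363
  k=1: C(15,1)·0.25^1·0.75^14 = 0.066817
  k=2: C(15,2)·0.25^2·0.75^13 = 0.155907
  k=3: C(15,3)·0.25^3·0.75^12 = 0.225199
  k=4: C(15,4)·0.25^4·0.75^11 = 0.225199
1 − 0.686486 = 0.313514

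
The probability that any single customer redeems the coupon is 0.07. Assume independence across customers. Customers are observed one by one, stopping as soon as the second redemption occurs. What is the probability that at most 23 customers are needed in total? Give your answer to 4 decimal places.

Finishing within 23 customers ⇔ at least 2 successes in the first 23. With X ~ Binomial(23, 0.07), P(Y ≤ 23) = 1 − P(X ≤ 1).
  k=0: C(23,0)·0.07^0·0.93^23 = 0.188412
  k=1: C(23,1)·0.07^1·0.93^22 = 0.326175
1 − 0.514587 = 0.485413

0.4854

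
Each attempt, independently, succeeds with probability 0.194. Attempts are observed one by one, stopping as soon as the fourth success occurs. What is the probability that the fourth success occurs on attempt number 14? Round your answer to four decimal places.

0.0469

Y = trial on which the fourth success occurs; negative binomial, r=4, p=0.194.
P(Y=14) = C(13,3) · p^4 · (1−p)^10
= 286 · 0.0014165 · 0.1157 = 0.046873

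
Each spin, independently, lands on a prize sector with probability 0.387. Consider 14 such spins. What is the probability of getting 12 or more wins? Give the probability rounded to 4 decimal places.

0.0004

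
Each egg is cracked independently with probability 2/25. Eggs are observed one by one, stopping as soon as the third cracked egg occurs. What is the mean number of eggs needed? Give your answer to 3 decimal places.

37.500

Y = total eggs until the third success; negative binomial with r=3, p=0.08.
E[Y] = r / p = 3 / 0.08 = 37.50000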